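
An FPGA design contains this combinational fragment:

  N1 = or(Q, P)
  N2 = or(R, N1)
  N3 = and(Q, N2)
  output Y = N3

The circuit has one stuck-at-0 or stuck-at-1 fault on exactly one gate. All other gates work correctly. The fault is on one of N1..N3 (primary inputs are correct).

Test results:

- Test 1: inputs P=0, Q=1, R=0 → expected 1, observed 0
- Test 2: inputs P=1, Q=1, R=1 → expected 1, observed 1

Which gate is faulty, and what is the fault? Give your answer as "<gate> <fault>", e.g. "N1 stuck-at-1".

N1 stuck-at-0

Fault-free values for test 1 (P=0, Q=1, R=0): N1=1, N2=1, N3=1, giving Y=1. Observed 0.
Test 1: faults giving observed 0 are {N1 stuck-at-0, N2 stuck-at-0, N3 stuck-at-0}.
Test 2 (P=1, Q=1, R=1): fault-free N1=1, N2=1, N3=1 → 1; observed 1. Eliminates N2 stuck-at-0, N3 stuck-at-0.
Only N1 stuck-at-0 is consistent with every test.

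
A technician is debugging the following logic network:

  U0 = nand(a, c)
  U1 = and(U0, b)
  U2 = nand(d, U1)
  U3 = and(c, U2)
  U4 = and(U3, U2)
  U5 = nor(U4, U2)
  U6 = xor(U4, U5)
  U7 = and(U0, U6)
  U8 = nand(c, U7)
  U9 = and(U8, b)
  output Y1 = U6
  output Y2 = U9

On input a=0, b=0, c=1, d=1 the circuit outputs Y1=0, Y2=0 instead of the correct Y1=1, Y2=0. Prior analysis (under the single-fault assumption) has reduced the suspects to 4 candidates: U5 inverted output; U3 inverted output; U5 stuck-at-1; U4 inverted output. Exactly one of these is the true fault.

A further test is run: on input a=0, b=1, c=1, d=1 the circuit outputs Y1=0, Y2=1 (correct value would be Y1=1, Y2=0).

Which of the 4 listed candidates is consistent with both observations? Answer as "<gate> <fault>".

Evaluate each candidate on input a=0, b=1, c=1, d=1:
  U5 inverted output: U0=1, U1=1, U2=0, U3=0, U4=0, U5=0 [inverted output], U6=0, U7=0, U8=1, U9=1 → Y1=0, Y2=1 — matches
  U3 inverted output: U0=1, U1=1, U2=0, U3=1 [inverted output], U4=0, U5=1, U6=1, U7=1, U8=0, U9=0 → Y1=1, Y2=0 — eliminated
  U5 stuck-at-1: U0=1, U1=1, U2=0, U3=0, U4=0, U5=1 [stuck-at-1], U6=1, U7=1, U8=0, U9=0 → Y1=1, Y2=0 — eliminated
  U4 inverted output: U0=1, U1=1, U2=0, U3=0, U4=1 [inverted output], U5=0, U6=1, U7=1, U8=0, U9=0 → Y1=1, Y2=0 — eliminated
Only U5 inverted output reproduces the observed Y1=0, Y2=1.

U5 inverted output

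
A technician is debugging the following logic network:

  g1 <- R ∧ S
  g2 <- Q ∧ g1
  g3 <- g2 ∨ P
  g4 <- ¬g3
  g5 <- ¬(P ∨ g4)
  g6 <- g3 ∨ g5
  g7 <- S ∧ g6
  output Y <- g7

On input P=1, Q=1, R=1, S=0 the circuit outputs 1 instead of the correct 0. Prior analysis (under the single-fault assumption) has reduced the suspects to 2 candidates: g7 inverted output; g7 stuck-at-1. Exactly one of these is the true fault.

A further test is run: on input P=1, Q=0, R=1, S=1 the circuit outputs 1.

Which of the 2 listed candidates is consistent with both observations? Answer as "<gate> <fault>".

g7 stuck-at-1

Evaluate each candidate on input P=1, Q=0, R=1, S=1:
  g7 inverted output: g1=1, g2=0, g3=1, g4=0, g5=0, g6=1, g7=0 [inverted output] → 0 — eliminated
  g7 stuck-at-1: g1=1, g2=0, g3=1, g4=0, g5=0, g6=1, g7=1 [stuck-at-1] → 1 — matches
Only g7 stuck-at-1 reproduces the observed 1.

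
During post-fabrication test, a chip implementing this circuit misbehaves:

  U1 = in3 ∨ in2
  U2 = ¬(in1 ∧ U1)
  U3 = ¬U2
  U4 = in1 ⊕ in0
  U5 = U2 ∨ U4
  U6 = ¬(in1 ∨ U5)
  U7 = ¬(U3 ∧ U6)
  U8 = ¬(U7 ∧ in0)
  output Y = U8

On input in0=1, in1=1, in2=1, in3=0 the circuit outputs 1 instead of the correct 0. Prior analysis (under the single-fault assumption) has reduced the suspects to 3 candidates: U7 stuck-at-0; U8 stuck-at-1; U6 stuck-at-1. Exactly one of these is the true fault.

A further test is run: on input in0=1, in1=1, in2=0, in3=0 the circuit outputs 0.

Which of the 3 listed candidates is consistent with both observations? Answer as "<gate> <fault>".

U6 stuck-at-1

Evaluate each candidate on input in0=1, in1=1, in2=0, in3=0:
  U7 stuck-at-0: U1=0, U2=1, U3=0, U4=0, U5=1, U6=0, U7=0 [stuck-at-0], U8=1 → 1 — eliminated
  U8 stuck-at-1: U1=0, U2=1, U3=0, U4=0, U5=1, U6=0, U7=1, U8=1 [stuck-at-1] → 1 — eliminated
  U6 stuck-at-1: U1=0, U2=1, U3=0, U4=0, U5=1, U6=1 [stuck-at-1], U7=1, U8=0 → 0 — matches
Only U6 stuck-at-1 reproduces the observed 0.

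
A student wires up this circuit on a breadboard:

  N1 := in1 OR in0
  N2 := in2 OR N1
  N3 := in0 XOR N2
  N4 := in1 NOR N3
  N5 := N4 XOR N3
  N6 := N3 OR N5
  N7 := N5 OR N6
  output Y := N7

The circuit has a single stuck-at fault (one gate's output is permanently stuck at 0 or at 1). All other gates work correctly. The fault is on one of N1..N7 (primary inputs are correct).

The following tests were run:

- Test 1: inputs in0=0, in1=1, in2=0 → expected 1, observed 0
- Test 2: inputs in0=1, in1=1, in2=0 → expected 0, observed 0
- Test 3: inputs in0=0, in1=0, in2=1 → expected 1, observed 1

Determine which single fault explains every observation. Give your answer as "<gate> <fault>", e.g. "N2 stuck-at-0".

N3 stuck-at-0

Fault-free values for test 1 (in0=0, in1=1, in2=0): N1=1, N2=1, N3=1, N4=0, N5=1, N6=1, N7=1, giving Y=1. Observed 0.
Test 1: faults giving observed 0 are {N1 stuck-at-0, N2 stuck-at-0, N3 stuck-at-0, N7 stuck-at-0}.
Test 2 (in0=1, in1=1, in2=0): fault-free N1=1, N2=1, N3=0, N4=0, N5=0, N6=0, N7=0 → 0; observed 0. Eliminates N1 stuck-at-0, N2 stuck-at-0.
Test 3 (in0=0, in1=0, in2=1): fault-free N1=0, N2=1, N3=1, N4=0, N5=1, N6=1, N7=1 → 1; observed 1. Eliminates N7 stuck-at-0.
Only N3 stuck-at-0 is consistent with every test.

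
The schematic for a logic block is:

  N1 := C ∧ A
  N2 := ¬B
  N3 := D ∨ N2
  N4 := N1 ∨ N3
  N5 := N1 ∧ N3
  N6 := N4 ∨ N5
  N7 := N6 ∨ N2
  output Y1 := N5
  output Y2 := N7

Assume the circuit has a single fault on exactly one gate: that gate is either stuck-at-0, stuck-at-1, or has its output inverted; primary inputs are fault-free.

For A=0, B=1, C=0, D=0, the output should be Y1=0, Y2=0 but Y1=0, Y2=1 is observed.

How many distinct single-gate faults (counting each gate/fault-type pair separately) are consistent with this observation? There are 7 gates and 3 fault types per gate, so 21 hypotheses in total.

Fault-free: N1=0, N2=0, N3=0, N4=0, N5=0, N6=0, N7=0 → Y1=0, Y2=0. Observed Y1=0, Y2=1.
  N1: stuck-at-1, inverted output ✓; others ✗
  N2: stuck-at-1, inverted output ✓; others ✗
  N3: stuck-at-1, inverted output ✓; others ✗
  N4: stuck-at-1, inverted output ✓; others ✗
  N5: none of the 3 fault types match ✗
  N6: stuck-at-1, inverted output ✓; others ✗
  N7: stuck-at-1, inverted output ✓; others ✗
Consistent faults: {N1 stuck-at-1, N1 inverted output, N2 stuck-at-1, N2 inverted output, N3 stuck-at-1, N3 inverted output, N4 stuck-at-1, N4 inverted output, N6 stuck-at-1, N6 inverted output, N7 stuck-at-1, N7 inverted output} — 12 in all.

12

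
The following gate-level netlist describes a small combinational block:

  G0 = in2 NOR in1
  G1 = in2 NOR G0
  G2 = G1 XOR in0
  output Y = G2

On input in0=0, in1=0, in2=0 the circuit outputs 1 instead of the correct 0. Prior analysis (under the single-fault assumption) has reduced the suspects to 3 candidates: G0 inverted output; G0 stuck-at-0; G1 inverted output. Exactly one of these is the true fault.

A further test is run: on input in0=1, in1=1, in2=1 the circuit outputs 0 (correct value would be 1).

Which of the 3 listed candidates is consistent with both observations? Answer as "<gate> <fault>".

Evaluate each candidate on input in0=1, in1=1, in2=1:
  G0 inverted output: G0=1 [inverted output], G1=0, G2=1 → 1 — eliminated
  G0 stuck-at-0: G0=0 [stuck-at-0], G1=0, G2=1 → 1 — eliminated
  G1 inverted output: G0=0, G1=1 [inverted output], G2=0 → 0 — matches
Only G1 inverted output reproduces the observed 0.

G1 inverted output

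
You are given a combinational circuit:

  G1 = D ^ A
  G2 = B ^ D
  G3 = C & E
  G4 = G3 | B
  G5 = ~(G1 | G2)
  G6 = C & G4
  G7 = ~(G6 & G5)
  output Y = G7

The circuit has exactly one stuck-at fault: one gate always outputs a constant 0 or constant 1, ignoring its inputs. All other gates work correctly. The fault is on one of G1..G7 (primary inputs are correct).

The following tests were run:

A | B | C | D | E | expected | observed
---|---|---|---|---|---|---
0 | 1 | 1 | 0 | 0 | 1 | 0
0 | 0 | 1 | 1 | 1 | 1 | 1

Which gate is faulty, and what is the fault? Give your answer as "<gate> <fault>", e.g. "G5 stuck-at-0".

Fault-free values for test 1 (A=0, B=1, C=1, D=0, E=0): G1=0, G2=1, G3=0, G4=1, G5=0, G6=1, G7=1, giving Y=1. Observed 0.
Test 1: faults giving observed 0 are {G2 stuck-at-0, G5 stuck-at-1, G7 stuck-at-0}.
Test 2 (A=0, B=0, C=1, D=1, E=1): fault-free G1=1, G2=1, G3=1, G4=1, G5=0, G6=1, G7=1 → 1; observed 1. Eliminates G5 stuck-at-1, G7 stuck-at-0.
Only G2 stuck-at-0 is consistent with every test.

G2 stuck-at-0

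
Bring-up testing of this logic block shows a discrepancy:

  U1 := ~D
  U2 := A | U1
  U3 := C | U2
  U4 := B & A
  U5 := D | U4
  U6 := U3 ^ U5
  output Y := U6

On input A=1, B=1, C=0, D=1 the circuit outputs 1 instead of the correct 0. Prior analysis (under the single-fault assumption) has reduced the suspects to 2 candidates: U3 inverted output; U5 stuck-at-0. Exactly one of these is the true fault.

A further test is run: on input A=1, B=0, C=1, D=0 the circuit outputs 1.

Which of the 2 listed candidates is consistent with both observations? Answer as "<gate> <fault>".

U5 stuck-at-0

Evaluate each candidate on input A=1, B=0, C=1, D=0:
  U3 inverted output: U1=1, U2=1, U3=0 [inverted output], U4=0, U5=0, U6=0 → 0 — eliminated
  U5 stuck-at-0: U1=1, U2=1, U3=1, U4=0, U5=0 [stuck-at-0], U6=1 → 1 — matches
Only U5 stuck-at-0 reproduces the observed 1.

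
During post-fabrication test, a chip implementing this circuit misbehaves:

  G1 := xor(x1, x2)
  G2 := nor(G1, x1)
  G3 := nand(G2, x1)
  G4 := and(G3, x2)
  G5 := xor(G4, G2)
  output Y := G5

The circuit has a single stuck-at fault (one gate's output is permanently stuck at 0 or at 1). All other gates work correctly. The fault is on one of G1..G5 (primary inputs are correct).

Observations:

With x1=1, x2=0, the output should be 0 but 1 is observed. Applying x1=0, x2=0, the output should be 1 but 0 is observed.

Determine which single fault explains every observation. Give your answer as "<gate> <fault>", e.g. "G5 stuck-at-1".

Fault-free values for test 1 (x1=1, x2=0): G1=1, G2=0, G3=1, G4=0, G5=0, giving Y=0. Observed 1.
Test 1: faults giving observed 1 are {G2 stuck-at-1, G4 stuck-at-1, G5 stuck-at-1}.
Test 2 (x1=0, x2=0): fault-free G1=0, G2=1, G3=1, G4=0, G5=1 → 1; observed 0. Eliminates G2 stuck-at-1, G5 stuck-at-1.
Only G4 stuck-at-1 is consistent with every test.

G4 stuck-at-1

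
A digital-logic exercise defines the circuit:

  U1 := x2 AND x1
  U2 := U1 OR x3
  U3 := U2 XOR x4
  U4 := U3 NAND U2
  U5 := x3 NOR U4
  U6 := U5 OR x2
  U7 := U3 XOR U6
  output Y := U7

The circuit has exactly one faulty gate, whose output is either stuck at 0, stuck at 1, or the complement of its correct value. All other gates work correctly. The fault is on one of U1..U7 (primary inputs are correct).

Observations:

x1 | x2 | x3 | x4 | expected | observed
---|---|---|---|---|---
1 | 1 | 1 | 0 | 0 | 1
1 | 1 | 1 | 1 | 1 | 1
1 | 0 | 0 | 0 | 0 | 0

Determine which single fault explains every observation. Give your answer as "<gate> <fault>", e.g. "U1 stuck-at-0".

U3 stuck-at-0

Fault-free values for test 1 (x1=1, x2=1, x3=1, x4=0): U1=1, U2=1, U3=1, U4=0, U5=0, U6=1, U7=0, giving Y=0. Observed 1.
Test 1: faults giving observed 1 are {U2 stuck-at-0, U2 inverted output, U3 stuck-at-0, U3 inverted output, U6 stuck-at-0, U6 inverted output, U7 stuck-at-1, U7 inverted output}.
Test 2 (x1=1, x2=1, x3=1, x4=1): fault-free U1=1, U2=1, U3=0, U4=1, U5=0, U6=1, U7=1 → 1; observed 1. Eliminates U2 stuck-at-0, U2 inverted output, U3 inverted output, U6 stuck-at-0, U6 inverted output, U7 inverted output.
Test 3 (x1=1, x2=0, x3=0, x4=0): fault-free U1=0, U2=0, U3=0, U4=1, U5=0, U6=0, U7=0 → 0; observed 0. Eliminates U7 stuck-at-1.
Only U3 stuck-at-0 is consistent with every test.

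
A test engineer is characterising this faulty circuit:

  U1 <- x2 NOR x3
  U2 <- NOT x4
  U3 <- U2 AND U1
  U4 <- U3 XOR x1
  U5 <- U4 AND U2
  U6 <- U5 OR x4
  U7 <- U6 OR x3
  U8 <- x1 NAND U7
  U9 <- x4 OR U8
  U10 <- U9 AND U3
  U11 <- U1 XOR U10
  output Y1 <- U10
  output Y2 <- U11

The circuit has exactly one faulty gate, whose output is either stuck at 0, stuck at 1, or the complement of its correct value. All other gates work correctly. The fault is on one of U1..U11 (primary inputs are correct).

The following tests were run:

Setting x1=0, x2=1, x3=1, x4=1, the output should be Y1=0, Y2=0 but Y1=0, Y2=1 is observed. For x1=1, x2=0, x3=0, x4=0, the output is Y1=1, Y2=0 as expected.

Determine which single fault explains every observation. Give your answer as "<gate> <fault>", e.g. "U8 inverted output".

U1 stuck-at-1

Fault-free values for test 1 (x1=0, x2=1, x3=1, x4=1): U1=0, U2=0, U3=0, U4=0, U5=0, U6=1, U7=1, U8=1, U9=1, U10=0, U11=0, giving Y1=0, Y2=0. Observed Y1=0, Y2=1.
Test 1: faults giving observed Y1=0, Y2=1 are {U1 stuck-at-1, U1 inverted output, U11 stuck-at-1, U11 inverted output}.
Test 2 (x1=1, x2=0, x3=0, x4=0): fault-free U1=1, U2=1, U3=1, U4=0, U5=0, U6=0, U7=0, U8=1, U9=1, U10=1, U11=0 → Y1=1, Y2=0; observed Y1=1, Y2=0. Eliminates U1 inverted output, U11 stuck-at-1, U11 inverted output.
Only U1 stuck-at-1 is consistent with every test.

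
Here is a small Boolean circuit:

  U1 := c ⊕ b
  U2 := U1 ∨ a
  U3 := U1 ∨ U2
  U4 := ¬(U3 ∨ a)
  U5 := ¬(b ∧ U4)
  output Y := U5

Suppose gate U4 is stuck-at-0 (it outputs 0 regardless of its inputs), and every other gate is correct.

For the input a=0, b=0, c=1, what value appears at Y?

Propagate with U4 forced: U1=1, U2=1, U3=1, U4=0 [stuck-at-0], U5=1.
So Y = 1. (Same as the fault-free value — the fault is masked on this input.)

1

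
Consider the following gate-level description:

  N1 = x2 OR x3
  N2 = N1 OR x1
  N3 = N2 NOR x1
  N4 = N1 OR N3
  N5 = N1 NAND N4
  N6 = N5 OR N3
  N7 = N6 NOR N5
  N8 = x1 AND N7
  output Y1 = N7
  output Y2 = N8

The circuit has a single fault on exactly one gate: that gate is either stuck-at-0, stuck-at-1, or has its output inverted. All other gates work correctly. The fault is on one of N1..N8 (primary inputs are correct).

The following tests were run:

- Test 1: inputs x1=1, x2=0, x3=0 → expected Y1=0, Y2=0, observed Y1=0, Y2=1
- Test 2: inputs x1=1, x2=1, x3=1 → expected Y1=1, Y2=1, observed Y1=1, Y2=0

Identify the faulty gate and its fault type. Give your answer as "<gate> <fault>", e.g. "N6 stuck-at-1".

N8 inverted output

Fault-free values for test 1 (x1=1, x2=0, x3=0): N1=0, N2=1, N3=0, N4=0, N5=1, N6=1, N7=0, N8=0, giving Y1=0, Y2=0. Observed Y1=0, Y2=1.
Test 1: faults giving observed Y1=0, Y2=1 are {N8 stuck-at-1, N8 inverted output}.
Test 2 (x1=1, x2=1, x3=1): fault-free N1=1, N2=1, N3=0, N4=1, N5=0, N6=0, N7=1, N8=1 → Y1=1, Y2=1; observed Y1=1, Y2=0. Eliminates N8 stuck-at-1.
Only N8 inverted output is consistent with every test.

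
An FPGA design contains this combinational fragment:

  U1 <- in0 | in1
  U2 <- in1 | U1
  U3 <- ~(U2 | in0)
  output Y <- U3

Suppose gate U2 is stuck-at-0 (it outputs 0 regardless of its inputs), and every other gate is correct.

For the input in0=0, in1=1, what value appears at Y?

Propagate with U2 forced: U1=1, U2=0 [stuck-at-0], U3=1.
So Y = 1. (Without the fault it would be 0.)

1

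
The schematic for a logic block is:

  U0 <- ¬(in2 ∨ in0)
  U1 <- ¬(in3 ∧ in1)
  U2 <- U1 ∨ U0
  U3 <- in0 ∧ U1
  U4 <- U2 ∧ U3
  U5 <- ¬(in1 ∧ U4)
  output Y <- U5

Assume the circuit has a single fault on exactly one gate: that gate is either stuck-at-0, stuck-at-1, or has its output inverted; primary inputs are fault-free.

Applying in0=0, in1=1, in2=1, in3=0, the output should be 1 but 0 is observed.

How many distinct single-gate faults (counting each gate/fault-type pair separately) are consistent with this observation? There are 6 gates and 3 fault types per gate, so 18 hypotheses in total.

Fault-free: U0=0, U1=1, U2=1, U3=0, U4=0, U5=1 → 1. Observed 0.
  U0: none of the 3 fault types match ✗
  U1: none of the 3 fault types match ✗
  U2: none of the 3 fault types match ✗
  U3: stuck-at-1, inverted output ✓; others ✗
  U4: stuck-at-1, inverted output ✓; others ✗
  U5: stuck-at-0, inverted output ✓; others ✗
Consistent faults: {U3 stuck-at-1, U3 inverted output, U4 stuck-at-1, U4 inverted output, U5 stuck-at-0, U5 inverted output} — 6 in all.

6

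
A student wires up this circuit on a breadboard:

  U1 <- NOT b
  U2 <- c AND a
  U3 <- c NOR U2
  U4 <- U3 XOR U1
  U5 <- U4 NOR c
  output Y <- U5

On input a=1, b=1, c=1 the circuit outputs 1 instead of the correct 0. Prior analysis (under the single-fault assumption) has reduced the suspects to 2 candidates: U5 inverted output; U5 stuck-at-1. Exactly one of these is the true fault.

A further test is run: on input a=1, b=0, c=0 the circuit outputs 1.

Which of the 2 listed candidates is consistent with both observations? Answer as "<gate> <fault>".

U5 stuck-at-1

Evaluate each candidate on input a=1, b=0, c=0:
  U5 inverted output: U1=1, U2=0, U3=1, U4=0, U5=0 [inverted output] → 0 — eliminated
  U5 stuck-at-1: U1=1, U2=0, U3=1, U4=0, U5=1 [stuck-at-1] → 1 — matches
Only U5 stuck-at-1 reproduces the observed 1.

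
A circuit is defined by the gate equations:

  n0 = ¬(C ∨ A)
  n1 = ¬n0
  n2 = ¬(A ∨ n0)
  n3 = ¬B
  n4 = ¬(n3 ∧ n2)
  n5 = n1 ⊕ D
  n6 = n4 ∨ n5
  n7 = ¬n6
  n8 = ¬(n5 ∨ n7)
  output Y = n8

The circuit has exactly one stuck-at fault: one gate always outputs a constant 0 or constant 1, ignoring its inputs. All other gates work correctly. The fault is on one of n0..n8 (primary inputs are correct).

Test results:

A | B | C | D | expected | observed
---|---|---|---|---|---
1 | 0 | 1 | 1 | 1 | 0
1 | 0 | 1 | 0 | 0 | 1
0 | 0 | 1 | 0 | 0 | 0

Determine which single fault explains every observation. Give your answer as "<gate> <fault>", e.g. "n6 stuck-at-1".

Fault-free values for test 1 (A=1, B=0, C=1, D=1): n0=0, n1=1, n2=0, n3=1, n4=1, n5=0, n6=1, n7=0, n8=1, giving Y=1. Observed 0.
Test 1: faults giving observed 0 are {n0 stuck-at-1, n1 stuck-at-0, n2 stuck-at-1, n4 stuck-at-0, n5 stuck-at-1, n6 stuck-at-0, n7 stuck-at-1, n8 stuck-at-0}.
Test 2 (A=1, B=0, C=1, D=0): fault-free n0=0, n1=1, n2=0, n3=1, n4=1, n5=1, n6=1, n7=0, n8=0 → 0; observed 1. Eliminates n2 stuck-at-1, n4 stuck-at-0, n5 stuck-at-1, n6 stuck-at-0, n7 stuck-at-1, n8 stuck-at-0.
Test 3 (A=0, B=0, C=1, D=0): fault-free n0=0, n1=1, n2=1, n3=1, n4=0, n5=1, n6=1, n7=0, n8=0 → 0; observed 0. Eliminates n0 stuck-at-1.
Only n1 stuck-at-0 is consistent with every test.

n1 stuck-at-0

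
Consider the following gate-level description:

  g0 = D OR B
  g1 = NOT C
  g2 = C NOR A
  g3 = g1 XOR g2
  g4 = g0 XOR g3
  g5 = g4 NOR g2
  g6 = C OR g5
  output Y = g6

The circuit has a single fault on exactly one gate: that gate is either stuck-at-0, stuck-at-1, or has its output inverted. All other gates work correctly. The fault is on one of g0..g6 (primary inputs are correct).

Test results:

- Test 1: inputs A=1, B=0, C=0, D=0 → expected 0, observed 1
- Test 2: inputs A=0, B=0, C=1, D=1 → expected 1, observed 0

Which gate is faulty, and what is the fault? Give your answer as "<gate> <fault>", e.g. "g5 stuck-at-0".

g6 inverted output

Fault-free values for test 1 (A=1, B=0, C=0, D=0): g0=0, g1=1, g2=0, g3=1, g4=1, g5=0, g6=0, giving Y=0. Observed 1.
Test 1: faults giving observed 1 are {g0 stuck-at-1, g0 inverted output, g1 stuck-at-0, g1 inverted output, g3 stuck-at-0, g3 inverted output, g4 stuck-at-0, g4 inverted output, g5 stuck-at-1, g5 inverted output, g6 stuck-at-1, g6 inverted output}.
Test 2 (A=0, B=0, C=1, D=1): fault-free g0=1, g1=0, g2=0, g3=0, g4=1, g5=0, g6=1 → 1; observed 0. Eliminates g0 stuck-at-1, g0 inverted output, g1 stuck-at-0, g1 inverted output, g3 stuck-at-0, g3 inverted output, g4 stuck-at-0, g4 inverted output, g5 stuck-at-1, g5 inverted output, g6 stuck-at-1.
Only g6 inverted output is consistent with every test.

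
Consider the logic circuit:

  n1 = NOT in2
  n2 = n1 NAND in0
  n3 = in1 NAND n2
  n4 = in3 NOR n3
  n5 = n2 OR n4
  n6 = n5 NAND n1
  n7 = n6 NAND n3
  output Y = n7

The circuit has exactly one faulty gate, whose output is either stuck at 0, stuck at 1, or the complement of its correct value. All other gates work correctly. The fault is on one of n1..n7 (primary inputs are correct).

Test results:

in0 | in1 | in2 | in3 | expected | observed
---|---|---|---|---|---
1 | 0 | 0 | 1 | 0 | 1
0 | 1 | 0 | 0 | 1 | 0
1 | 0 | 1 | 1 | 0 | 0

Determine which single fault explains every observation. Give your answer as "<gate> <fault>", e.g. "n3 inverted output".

n2 inverted output

Fault-free values for test 1 (in0=1, in1=0, in2=0, in3=1): n1=1, n2=0, n3=1, n4=0, n5=0, n6=1, n7=0, giving Y=0. Observed 1.
Test 1: faults giving observed 1 are {n2 stuck-at-1, n2 inverted output, n3 stuck-at-0, n3 inverted output, n4 stuck-at-1, n4 inverted output, n5 stuck-at-1, n5 inverted output, n6 stuck-at-0, n6 inverted output, n7 stuck-at-1, n7 inverted output}.
Test 2 (in0=0, in1=1, in2=0, in3=0): fault-free n1=1, n2=1, n3=0, n4=1, n5=1, n6=0, n7=1 → 1; observed 0. Eliminates n2 stuck-at-1, n3 stuck-at-0, n3 inverted output, n4 stuck-at-1, n4 inverted output, n5 stuck-at-1, n5 inverted output, n6 stuck-at-0, n6 inverted output, n7 stuck-at-1.
Test 3 (in0=1, in1=0, in2=1, in3=1): fault-free n1=0, n2=1, n3=1, n4=0, n5=1, n6=1, n7=0 → 0; observed 0. Eliminates n7 inverted output.
Only n2 inverted output is consistent with every test.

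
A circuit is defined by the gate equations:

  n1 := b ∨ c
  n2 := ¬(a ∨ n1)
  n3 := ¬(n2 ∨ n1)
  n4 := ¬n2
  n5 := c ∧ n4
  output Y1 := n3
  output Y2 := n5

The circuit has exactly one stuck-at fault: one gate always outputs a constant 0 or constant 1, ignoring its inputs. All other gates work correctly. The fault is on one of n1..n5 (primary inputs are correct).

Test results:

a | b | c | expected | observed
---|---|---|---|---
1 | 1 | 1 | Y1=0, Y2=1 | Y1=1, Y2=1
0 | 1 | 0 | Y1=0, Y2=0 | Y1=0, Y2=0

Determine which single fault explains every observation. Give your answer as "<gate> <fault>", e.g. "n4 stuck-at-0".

Fault-free values for test 1 (a=1, b=1, c=1): n1=1, n2=0, n3=0, n4=1, n5=1, giving Y1=0, Y2=1. Observed Y1=1, Y2=1.
Test 1: faults giving observed Y1=1, Y2=1 are {n1 stuck-at-0, n3 stuck-at-1}.
Test 2 (a=0, b=1, c=0): fault-free n1=1, n2=0, n3=0, n4=1, n5=0 → Y1=0, Y2=0; observed Y1=0, Y2=0. Eliminates n3 stuck-at-1.
Only n1 stuck-at-0 is consistent with every test.

n1 stuck-at-0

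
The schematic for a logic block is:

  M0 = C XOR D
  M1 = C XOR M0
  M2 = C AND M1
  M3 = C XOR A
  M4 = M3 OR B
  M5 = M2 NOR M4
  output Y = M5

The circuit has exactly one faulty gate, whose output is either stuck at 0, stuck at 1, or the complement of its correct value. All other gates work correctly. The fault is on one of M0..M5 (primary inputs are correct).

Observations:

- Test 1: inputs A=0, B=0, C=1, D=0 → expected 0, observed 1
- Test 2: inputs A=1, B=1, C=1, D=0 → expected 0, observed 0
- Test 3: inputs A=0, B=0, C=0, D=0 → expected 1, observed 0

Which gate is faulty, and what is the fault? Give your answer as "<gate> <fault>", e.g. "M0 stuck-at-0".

M3 inverted output

Fault-free values for test 1 (A=0, B=0, C=1, D=0): M0=1, M1=0, M2=0, M3=1, M4=1, M5=0, giving Y=0. Observed 1.
Test 1: faults giving observed 1 are {M3 stuck-at-0, M3 inverted output, M4 stuck-at-0, M4 inverted output, M5 stuck-at-1, M5 inverted output}.
Test 2 (A=1, B=1, C=1, D=0): fault-free M0=1, M1=0, M2=0, M3=0, M4=1, M5=0 → 0; observed 0. Eliminates M4 stuck-at-0, M4 inverted output, M5 stuck-at-1, M5 inverted output.
Test 3 (A=0, B=0, C=0, D=0): fault-free M0=0, M1=0, M2=0, M3=0, M4=0, M5=1 → 1; observed 0. Eliminates M3 stuck-at-0.
Only M3 inverted output is consistent with every test.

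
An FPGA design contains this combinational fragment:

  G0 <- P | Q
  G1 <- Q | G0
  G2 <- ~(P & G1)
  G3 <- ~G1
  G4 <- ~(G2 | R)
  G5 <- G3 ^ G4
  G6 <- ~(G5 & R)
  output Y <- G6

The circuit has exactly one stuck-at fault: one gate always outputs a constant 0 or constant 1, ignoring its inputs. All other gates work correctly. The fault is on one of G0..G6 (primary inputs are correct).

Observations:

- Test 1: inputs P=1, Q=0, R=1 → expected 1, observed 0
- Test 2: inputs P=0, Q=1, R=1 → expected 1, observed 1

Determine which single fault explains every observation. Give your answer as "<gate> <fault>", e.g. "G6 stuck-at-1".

G0 stuck-at-0

Fault-free values for test 1 (P=1, Q=0, R=1): G0=1, G1=1, G2=0, G3=0, G4=0, G5=0, G6=1, giving Y=1. Observed 0.
Test 1: faults giving observed 0 are {G0 stuck-at-0, G1 stuck-at-0, G3 stuck-at-1, G4 stuck-at-1, G5 stuck-at-1, G6 stuck-at-0}.
Test 2 (P=0, Q=1, R=1): fault-free G0=1, G1=1, G2=1, G3=0, G4=0, G5=0, G6=1 → 1; observed 1. Eliminates G1 stuck-at-0, G3 stuck-at-1, G4 stuck-at-1, G5 stuck-at-1, G6 stuck-at-0.
Only G0 stuck-at-0 is consistent with every test.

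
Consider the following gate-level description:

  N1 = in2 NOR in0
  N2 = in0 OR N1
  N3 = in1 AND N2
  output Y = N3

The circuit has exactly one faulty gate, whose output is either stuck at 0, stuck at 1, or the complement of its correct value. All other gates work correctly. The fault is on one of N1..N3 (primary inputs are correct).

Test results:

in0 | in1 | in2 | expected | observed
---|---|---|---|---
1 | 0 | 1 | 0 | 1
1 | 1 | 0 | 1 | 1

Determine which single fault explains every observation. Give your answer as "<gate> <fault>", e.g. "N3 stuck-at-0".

Fault-free values for test 1 (in0=1, in1=0, in2=1): N1=0, N2=1, N3=0, giving Y=0. Observed 1.
Test 1: faults giving observed 1 are {N3 stuck-at-1, N3 inverted output}.
Test 2 (in0=1, in1=1, in2=0): fault-free N1=0, N2=1, N3=1 → 1; observed 1. Eliminates N3 inverted output.
Only N3 stuck-at-1 is consistent with every test.

N3 stuck-at-1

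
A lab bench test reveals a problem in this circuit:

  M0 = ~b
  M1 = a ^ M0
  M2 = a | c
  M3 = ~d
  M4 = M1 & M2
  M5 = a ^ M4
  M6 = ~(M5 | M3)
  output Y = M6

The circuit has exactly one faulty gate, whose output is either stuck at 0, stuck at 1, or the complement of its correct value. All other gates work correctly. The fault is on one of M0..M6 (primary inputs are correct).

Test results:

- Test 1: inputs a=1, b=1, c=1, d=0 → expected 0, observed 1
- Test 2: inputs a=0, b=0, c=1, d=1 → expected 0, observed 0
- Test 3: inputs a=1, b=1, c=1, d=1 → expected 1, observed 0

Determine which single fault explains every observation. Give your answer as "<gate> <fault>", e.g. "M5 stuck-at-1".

Fault-free values for test 1 (a=1, b=1, c=1, d=0): M0=0, M1=1, M2=1, M3=1, M4=1, M5=0, M6=0, giving Y=0. Observed 1.
Test 1: faults giving observed 1 are {M3 stuck-at-0, M3 inverted output, M6 stuck-at-1, M6 inverted output}.
Test 2 (a=0, b=0, c=1, d=1): fault-free M0=1, M1=1, M2=1, M3=0, M4=1, M5=1, M6=0 → 0; observed 0. Eliminates M6 stuck-at-1, M6 inverted output.
Test 3 (a=1, b=1, c=1, d=1): fault-free M0=0, M1=1, M2=1, M3=0, M4=1, M5=0, M6=1 → 1; observed 0. Eliminates M3 stuck-at-0.
Only M3 inverted output is consistent with every test.

M3 inverted output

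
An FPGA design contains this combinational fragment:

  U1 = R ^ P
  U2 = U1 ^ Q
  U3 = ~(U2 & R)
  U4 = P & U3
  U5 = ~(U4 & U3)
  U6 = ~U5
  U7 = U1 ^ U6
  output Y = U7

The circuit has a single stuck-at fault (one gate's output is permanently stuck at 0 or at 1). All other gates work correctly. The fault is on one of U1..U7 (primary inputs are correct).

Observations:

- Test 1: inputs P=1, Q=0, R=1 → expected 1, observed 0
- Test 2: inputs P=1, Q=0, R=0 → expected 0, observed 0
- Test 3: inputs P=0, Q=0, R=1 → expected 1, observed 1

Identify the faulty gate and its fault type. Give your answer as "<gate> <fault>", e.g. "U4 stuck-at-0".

U2 stuck-at-1

Fault-free values for test 1 (P=1, Q=0, R=1): U1=0, U2=0, U3=1, U4=1, U5=0, U6=1, U7=1, giving Y=1. Observed 0.
Test 1: faults giving observed 0 are {U2 stuck-at-1, U3 stuck-at-0, U4 stuck-at-0, U5 stuck-at-1, U6 stuck-at-0, U7 stuck-at-0}.
Test 2 (P=1, Q=0, R=0): fault-free U1=1, U2=1, U3=1, U4=1, U5=0, U6=1, U7=0 → 0; observed 0. Eliminates U3 stuck-at-0, U4 stuck-at-0, U5 stuck-at-1, U6 stuck-at-0.
Test 3 (P=0, Q=0, R=1): fault-free U1=1, U2=1, U3=0, U4=0, U5=1, U6=0, U7=1 → 1; observed 1. Eliminates U7 stuck-at-0.
Only U2 stuck-at-1 is consistent with every test.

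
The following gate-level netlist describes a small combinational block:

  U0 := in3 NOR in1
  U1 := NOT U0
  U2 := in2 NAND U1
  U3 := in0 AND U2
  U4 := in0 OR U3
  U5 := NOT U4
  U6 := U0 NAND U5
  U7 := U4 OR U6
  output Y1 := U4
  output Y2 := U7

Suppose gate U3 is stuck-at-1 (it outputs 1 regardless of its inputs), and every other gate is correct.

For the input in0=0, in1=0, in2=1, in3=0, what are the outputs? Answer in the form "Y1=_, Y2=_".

Propagate with U3 forced: U0=1, U1=0, U2=1, U3=1 [stuck-at-1], U4=1, U5=0, U6=1, U7=1.
So the outputs are Y1=1, Y2=1. (Without the fault they would be Y1=0, Y2=0.)

Y1=1, Y2=1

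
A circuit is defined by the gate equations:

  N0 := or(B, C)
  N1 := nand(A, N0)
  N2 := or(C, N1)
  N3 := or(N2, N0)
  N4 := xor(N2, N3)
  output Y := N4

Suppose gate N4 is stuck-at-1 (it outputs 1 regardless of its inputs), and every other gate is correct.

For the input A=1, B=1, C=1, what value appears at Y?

Propagate with N4 forced: N0=1, N1=0, N2=1, N3=1, N4=1 [stuck-at-1].
So Y = 1. (Without the fault it would be 0.)

1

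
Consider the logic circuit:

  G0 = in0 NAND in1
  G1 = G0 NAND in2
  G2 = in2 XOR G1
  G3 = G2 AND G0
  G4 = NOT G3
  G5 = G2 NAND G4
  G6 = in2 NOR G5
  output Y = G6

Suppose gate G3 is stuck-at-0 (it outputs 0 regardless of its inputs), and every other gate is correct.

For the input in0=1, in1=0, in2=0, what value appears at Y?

1

Propagate with G3 forced: G0=1, G1=1, G2=1, G3=0 [stuck-at-0], G4=1, G5=0, G6=1.
So Y = 1. (Without the fault it would be 0.)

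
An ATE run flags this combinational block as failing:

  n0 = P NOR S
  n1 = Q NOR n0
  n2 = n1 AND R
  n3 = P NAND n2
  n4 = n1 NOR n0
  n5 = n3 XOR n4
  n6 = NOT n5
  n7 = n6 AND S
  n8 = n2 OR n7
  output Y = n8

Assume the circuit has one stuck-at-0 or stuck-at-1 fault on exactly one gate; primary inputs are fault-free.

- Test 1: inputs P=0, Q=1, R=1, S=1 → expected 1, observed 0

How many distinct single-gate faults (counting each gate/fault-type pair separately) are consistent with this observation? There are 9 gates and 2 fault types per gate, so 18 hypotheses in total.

7

Fault-free: n0=0, n1=0, n2=0, n3=1, n4=1, n5=0, n6=1, n7=1, n8=1 → 1. Observed 0.
  n0: stuck-at-1 ✓; others ✗
  n1: none of the 2 fault types match ✗
  n2: none of the 2 fault types match ✗
  n3: stuck-at-0 ✓; others ✗
  n4: stuck-at-0 ✓; others ✗
  n5: stuck-at-1 ✓; others ✗
  n6: stuck-at-0 ✓; others ✗
  n7: stuck-at-0 ✓; others ✗
  n8: stuck-at-0 ✓; others ✗
Consistent faults: {n0 stuck-at-1, n3 stuck-at-0, n4 stuck-at-0, n5 stuck-at-1, n6 stuck-at-0, n7 stuck-at-0, n8 stuck-at-0} — 7 in all.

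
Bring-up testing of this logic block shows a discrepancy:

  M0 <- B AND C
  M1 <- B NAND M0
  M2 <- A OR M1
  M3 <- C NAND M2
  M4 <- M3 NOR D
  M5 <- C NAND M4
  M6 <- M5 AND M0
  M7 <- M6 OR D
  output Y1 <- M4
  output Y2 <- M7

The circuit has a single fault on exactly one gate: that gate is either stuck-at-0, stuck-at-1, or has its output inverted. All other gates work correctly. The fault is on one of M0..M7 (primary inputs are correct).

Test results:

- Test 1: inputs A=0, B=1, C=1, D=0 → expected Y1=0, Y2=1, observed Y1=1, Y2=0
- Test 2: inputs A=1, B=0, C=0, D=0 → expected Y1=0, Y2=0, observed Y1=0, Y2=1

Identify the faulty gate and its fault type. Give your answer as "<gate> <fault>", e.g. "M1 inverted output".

Fault-free values for test 1 (A=0, B=1, C=1, D=0): M0=1, M1=0, M2=0, M3=1, M4=0, M5=1, M6=1, M7=1, giving Y1=0, Y2=1. Observed Y1=1, Y2=0.
Test 1: faults giving observed Y1=1, Y2=0 are {M0 stuck-at-0, M0 inverted output, M1 stuck-at-1, M1 inverted output, M2 stuck-at-1, M2 inverted output, M3 stuck-at-0, M3 inverted output, M4 stuck-at-1, M4 inverted output}.
Test 2 (A=1, B=0, C=0, D=0): fault-free M0=0, M1=1, M2=1, M3=1, M4=0, M5=1, M6=0, M7=0 → Y1=0, Y2=0; observed Y1=0, Y2=1. Eliminates M0 stuck-at-0, M1 stuck-at-1, M1 inverted output, M2 stuck-at-1, M2 inverted output, M3 stuck-at-0, M3 inverted output, M4 stuck-at-1, M4 inverted output.
Only M0 inverted output is consistent with every test.

M0 inverted output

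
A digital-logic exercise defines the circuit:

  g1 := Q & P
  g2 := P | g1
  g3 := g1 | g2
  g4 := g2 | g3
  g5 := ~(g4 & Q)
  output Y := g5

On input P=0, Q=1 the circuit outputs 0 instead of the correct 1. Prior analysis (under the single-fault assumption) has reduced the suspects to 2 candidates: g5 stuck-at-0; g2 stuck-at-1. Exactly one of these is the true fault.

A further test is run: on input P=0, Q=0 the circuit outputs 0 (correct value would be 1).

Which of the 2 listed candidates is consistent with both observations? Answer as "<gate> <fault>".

Evaluate each candidate on input P=0, Q=0:
  g5 stuck-at-0: g1=0, g2=0, g3=0, g4=0, g5=0 [stuck-at-0] → 0 — matches
  g2 stuck-at-1: g1=0, g2=1 [stuck-at-1], g3=1, g4=1, g5=1 → 1 — eliminated
Only g5 stuck-at-0 reproduces the observed 0.

g5 stuck-at-0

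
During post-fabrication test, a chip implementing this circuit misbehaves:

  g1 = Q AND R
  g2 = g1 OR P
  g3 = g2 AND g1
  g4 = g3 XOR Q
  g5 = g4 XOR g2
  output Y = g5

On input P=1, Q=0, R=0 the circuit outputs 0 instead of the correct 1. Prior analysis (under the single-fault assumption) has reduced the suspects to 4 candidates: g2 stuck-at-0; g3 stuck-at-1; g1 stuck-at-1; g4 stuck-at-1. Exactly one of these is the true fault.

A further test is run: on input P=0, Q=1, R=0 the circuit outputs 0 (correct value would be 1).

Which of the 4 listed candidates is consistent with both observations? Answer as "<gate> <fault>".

g3 stuck-at-1

Evaluate each candidate on input P=0, Q=1, R=0:
  g2 stuck-at-0: g1=0, g2=0 [stuck-at-0], g3=0, g4=1, g5=1 → 1 — eliminated
  g3 stuck-at-1: g1=0, g2=0, g3=1 [stuck-at-1], g4=0, g5=0 → 0 — matches
  g1 stuck-at-1: g1=1 [stuck-at-1], g2=1, g3=1, g4=0, g5=1 → 1 — eliminated
  g4 stuck-at-1: g1=0, g2=0, g3=0, g4=1 [stuck-at-1], g5=1 → 1 — eliminated
Only g3 stuck-at-1 reproduces the observed 0.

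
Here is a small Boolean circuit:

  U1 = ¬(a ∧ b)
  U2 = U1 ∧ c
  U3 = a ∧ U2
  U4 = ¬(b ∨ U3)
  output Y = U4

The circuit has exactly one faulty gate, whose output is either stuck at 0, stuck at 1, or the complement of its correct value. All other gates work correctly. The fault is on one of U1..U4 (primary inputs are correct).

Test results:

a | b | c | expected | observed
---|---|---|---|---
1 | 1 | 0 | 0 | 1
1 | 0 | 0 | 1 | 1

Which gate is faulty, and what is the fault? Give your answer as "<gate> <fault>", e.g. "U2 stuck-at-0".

Fault-free values for test 1 (a=1, b=1, c=0): U1=0, U2=0, U3=0, U4=0, giving Y=0. Observed 1.
Test 1: faults giving observed 1 are {U4 stuck-at-1, U4 inverted output}.
Test 2 (a=1, b=0, c=0): fault-free U1=1, U2=0, U3=0, U4=1 → 1; observed 1. Eliminates U4 inverted output.
Only U4 stuck-at-1 is consistent with every test.

U4 stuck-at-1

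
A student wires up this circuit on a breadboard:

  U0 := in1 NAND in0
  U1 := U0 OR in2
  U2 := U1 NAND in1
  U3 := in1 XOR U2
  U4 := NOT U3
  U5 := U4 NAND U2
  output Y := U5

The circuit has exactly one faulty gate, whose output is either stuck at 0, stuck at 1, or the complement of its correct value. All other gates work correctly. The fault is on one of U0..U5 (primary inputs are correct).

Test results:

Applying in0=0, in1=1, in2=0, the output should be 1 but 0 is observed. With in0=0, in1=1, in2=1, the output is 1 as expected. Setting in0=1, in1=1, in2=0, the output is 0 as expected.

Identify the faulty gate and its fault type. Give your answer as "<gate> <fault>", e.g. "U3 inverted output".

Fault-free values for test 1 (in0=0, in1=1, in2=0): U0=1, U1=1, U2=0, U3=1, U4=0, U5=1, giving Y=1. Observed 0.
Test 1: faults giving observed 0 are {U0 stuck-at-0, U0 inverted output, U1 stuck-at-0, U1 inverted output, U2 stuck-at-1, U2 inverted output, U5 stuck-at-0, U5 inverted output}.
Test 2 (in0=0, in1=1, in2=1): fault-free U0=1, U1=1, U2=0, U3=1, U4=0, U5=1 → 1; observed 1. Eliminates U1 stuck-at-0, U1 inverted output, U2 stuck-at-1, U2 inverted output, U5 stuck-at-0, U5 inverted output.
Test 3 (in0=1, in1=1, in2=0): fault-free U0=0, U1=0, U2=1, U3=0, U4=1, U5=0 → 0; observed 0. Eliminates U0 inverted output.
Only U0 stuck-at-0 is consistent with every test.

U0 stuck-at-0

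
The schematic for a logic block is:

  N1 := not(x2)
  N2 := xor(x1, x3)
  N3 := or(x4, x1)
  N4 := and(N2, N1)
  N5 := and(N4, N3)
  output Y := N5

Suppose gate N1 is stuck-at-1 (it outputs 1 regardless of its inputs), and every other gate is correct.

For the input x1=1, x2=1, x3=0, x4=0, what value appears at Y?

Propagate with N1 forced: N1=1 [stuck-at-1], N2=1, N3=1, N4=1, N5=1.
So Y = 1. (Without the fault it would be 0.)

1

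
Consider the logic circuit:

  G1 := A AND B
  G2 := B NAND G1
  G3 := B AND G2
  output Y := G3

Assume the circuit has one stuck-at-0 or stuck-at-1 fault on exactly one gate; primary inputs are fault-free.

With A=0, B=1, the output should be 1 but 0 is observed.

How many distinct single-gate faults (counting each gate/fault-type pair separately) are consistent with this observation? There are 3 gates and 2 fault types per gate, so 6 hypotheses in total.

3

Fault-free: G1=0, G2=1, G3=1 → 1. Observed 0.
  G1 stuck-at-0: output 1 ✗
  G1 stuck-at-1: output 0 ✓
  G2 stuck-at-0: output 0 ✓
  G2 stuck-at-1: output 1 ✗
  G3 stuck-at-0: output 0 ✓
  G3 stuck-at-1: output 1 ✗
Consistent faults: {G1 stuck-at-1, G2 stuck-at-0, G3 stuck-at-0} — 3 in all.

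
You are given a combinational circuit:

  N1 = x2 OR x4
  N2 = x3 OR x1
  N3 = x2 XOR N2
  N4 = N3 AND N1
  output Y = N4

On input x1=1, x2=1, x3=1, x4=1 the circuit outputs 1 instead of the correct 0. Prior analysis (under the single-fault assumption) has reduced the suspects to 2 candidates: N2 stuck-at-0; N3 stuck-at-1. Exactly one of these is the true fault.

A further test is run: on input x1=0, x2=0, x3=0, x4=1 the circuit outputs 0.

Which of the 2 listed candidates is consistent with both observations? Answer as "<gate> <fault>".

N2 stuck-at-0

Evaluate each candidate on input x1=0, x2=0, x3=0, x4=1:
  N2 stuck-at-0: N1=1, N2=0 [stuck-at-0], N3=0, N4=0 → 0 — matches
  N3 stuck-at-1: N1=1, N2=0, N3=1 [stuck-at-1], N4=1 → 1 — eliminated
Only N2 stuck-at-0 reproduces the observed 0.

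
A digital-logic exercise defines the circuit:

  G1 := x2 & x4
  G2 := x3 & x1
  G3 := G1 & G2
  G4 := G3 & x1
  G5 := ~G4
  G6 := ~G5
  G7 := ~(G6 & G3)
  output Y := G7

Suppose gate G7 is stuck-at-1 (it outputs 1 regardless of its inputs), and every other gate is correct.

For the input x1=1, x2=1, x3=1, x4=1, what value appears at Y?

1

Propagate with G7 forced: G1=1, G2=1, G3=1, G4=1, G5=0, G6=1, G7=1 [stuck-at-1].
So Y = 1. (Without the fault it would be 0.)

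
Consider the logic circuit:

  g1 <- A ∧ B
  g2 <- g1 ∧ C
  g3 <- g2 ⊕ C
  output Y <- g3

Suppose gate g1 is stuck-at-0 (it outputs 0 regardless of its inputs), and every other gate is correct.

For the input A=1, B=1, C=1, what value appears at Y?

1

Propagate with g1 forced: g1=0 [stuck-at-0], g2=0, g3=1.
So Y = 1. (Without the fault it would be 0.)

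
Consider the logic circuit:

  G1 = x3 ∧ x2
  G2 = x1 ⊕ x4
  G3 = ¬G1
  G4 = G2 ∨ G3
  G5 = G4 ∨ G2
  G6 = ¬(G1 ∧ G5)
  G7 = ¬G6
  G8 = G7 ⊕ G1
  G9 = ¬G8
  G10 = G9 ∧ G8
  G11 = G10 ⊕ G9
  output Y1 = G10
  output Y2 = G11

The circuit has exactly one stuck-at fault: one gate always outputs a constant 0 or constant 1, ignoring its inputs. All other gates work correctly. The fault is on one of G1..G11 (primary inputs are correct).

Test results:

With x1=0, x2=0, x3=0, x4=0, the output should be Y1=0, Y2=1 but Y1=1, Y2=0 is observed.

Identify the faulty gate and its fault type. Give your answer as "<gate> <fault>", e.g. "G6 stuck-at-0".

G10 stuck-at-1

Fault-free values for test 1 (x1=0, x2=0, x3=0, x4=0): G1=0, G2=0, G3=1, G4=1, G5=1, G6=1, G7=0, G8=0, G9=1, G10=0, G11=1, giving Y1=0, Y2=1. Observed Y1=1, Y2=0.
Test 1: faults giving observed Y1=1, Y2=0 are {G10 stuck-at-1}.
Only G10 stuck-at-1 is consistent with every test.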